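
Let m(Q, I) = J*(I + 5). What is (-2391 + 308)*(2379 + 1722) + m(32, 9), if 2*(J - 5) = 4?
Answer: -8542285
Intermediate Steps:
J = 7 (J = 5 + (1/2)*4 = 5 + 2 = 7)
m(Q, I) = 35 + 7*I (m(Q, I) = 7*(I + 5) = 7*(5 + I) = 35 + 7*I)
(-2391 + 308)*(2379 + 1722) + m(32, 9) = (-2391 + 308)*(2379 + 1722) + (35 + 7*9) = -2083*4101 + (35 + 63) = -8542383 + 98 = -8542285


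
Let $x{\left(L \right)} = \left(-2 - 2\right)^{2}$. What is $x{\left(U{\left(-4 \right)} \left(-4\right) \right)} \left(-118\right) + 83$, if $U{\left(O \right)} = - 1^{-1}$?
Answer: $-1805$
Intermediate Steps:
$U{\left(O \right)} = -1$ ($U{\left(O \right)} = \left(-1\right) 1 = -1$)
$x{\left(L \right)} = 16$ ($x{\left(L \right)} = \left(-4\right)^{2} = 16$)
$x{\left(U{\left(-4 \right)} \left(-4\right) \right)} \left(-118\right) + 83 = 16 \left(-118\right) + 83 = -1888 + 83 = -1805$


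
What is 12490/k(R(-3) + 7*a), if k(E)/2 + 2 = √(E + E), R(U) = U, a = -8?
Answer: -6245/61 - 6245*I*√118/122 ≈ -102.38 - 556.05*I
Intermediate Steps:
k(E) = -4 + 2*√2*√E (k(E) = -4 + 2*√(E + E) = -4 + 2*√(2*E) = -4 + 2*(√2*√E) = -4 + 2*√2*√E)
12490/k(R(-3) + 7*a) = 12490/(-4 + 2*√2*√(-3 + 7*(-8))) = 12490/(-4 + 2*√2*√(-3 - 56)) = 12490/(-4 + 2*√2*√(-59)) = 12490/(-4 + 2*√2*(I*√59)) = 12490/(-4 + 2*I*√118)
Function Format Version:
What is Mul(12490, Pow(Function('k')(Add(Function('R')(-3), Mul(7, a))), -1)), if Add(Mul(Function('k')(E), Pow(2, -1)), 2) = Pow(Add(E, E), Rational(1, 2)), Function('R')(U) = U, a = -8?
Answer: Add(Rational(-6245, 61), Mul(Rational(-6245, 122), I, Pow(118, Rational(1, 2)))) ≈ Add(-102.38, Mul(-556.05, I))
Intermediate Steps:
Function('k')(E) = Add(-4, Mul(2, Pow(2, Rational(1, 2)), Pow(E, Rational(1, 2)))) (Function('k')(E) = Add(-4, Mul(2, Pow(Add(E, E), Rational(1, 2)))) = Add(-4, Mul(2, Pow(Mul(2, E), Rational(1, 2)))) = Add(-4, Mul(2, Mul(Pow(2, Rational(1, 2)), Pow(E, Rational(1, 2))))) = Add(-4, Mul(2, Pow(2, Rational(1, 2)), Pow(E, Rational(1, 2)))))
Mul(12490, Pow(Function('k')(Add(Function('R')(-3), Mul(7, a))), -1)) = Mul(12490, Pow(Add(-4, Mul(2, Pow(2, Rational(1, 2)), Pow(Add(-3, Mul(7, -8)), Rational(1, 2)))), -1)) = Mul(12490, Pow(Add(-4, Mul(2, Pow(2, Rational(1, 2)), Pow(Add(-3, -56), Rational(1, 2)))), -1)) = Mul(12490, Pow(Add(-4, Mul(2, Pow(2, Rational(1, 2)), Pow(-59, Rational(1, 2)))), -1)) = Mul(12490, Pow(Add(-4, Mul(2, Pow(2, Rational(1, 2)), Mul(I, Pow(59, Rational(1, 2))))), -1)) = Mul(12490, Pow(Add(-4, Mul(2, I, Pow(118, Rational(1, 2)))), -1))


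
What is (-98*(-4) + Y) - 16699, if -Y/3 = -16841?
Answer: 34216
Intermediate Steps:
Y = 50523 (Y = -3*(-16841) = 50523)
(-98*(-4) + Y) - 16699 = (-98*(-4) + 50523) - 16699 = (392 + 50523) - 16699 = 50915 - 16699 = 34216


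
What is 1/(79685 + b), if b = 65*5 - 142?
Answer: 1/79868 ≈ 1.2521e-5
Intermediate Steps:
b = 183 (b = 325 - 142 = 183)
1/(79685 + b) = 1/(79685 + 183) = 1/79868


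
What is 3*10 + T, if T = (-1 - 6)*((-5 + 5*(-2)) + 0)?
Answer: 135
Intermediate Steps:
T = 105 (T = -7*((-5 - 10) + 0) = -7*(-15 + 0) = -7*(-15) = 105)
3*10 + T = 3*10 + 105 = 30 + 105 = 135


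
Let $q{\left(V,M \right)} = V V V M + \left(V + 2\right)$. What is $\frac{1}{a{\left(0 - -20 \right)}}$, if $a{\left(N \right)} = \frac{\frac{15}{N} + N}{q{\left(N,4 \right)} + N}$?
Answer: $\frac{128168}{83} \approx 1544.2$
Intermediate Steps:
$q{\left(V,M \right)} = 2 + V + M V^{3}$ ($q{\left(V,M \right)} = V^{2} V M + \left(2 + V\right) = V^{3} M + \left(2 + V\right) = M V^{3} + \left(2 + V\right) = 2 + V + M V^{3}$)
$a{\left(N \right)} = \frac{N + \frac{15}{N}}{2 + 2 N + 4 N^{3}}$ ($a{\left(N \right)} = \frac{\frac{15}{N} + N}{\left(2 + N + 4 N^{3}\right) + N} = \frac{N + \frac{15}{N}}{2 + 2 N + 4 N^{3}}$)
$\frac{1}{a{\left(0 - -20 \right)}} = \frac{1}{\frac{1}{2} \frac{1}{0 - -20} \frac{1}{1 + \left(0 - -20\right) + 2 \left(0 - -20\right)^{3}} \left(15 + \left(0 - -20\right)^{2}\right)} = \frac{1}{\frac{1}{2} \frac{1}{0 + 20} \frac{1}{1 + \left(0 + 20\right) + 2 \left(0 + 20\right)^{3}} \left(15 + \left(0 + 20\right)^{2}\right)} = \frac{1}{\frac{1}{2} \cdot \frac{1}{20} \frac{1}{1 + 20 + 2 \cdot 20^{3}} \left(15 + 20^{2}\right)} = \frac{1}{\frac{1}{2} \cdot \frac{1}{20} \frac{1}{1 + 20 + 2 \cdot 8000} \left(15 + 400\right)} = \frac{1}{\frac{1}{2} \cdot \frac{1}{20} \frac{1}{1 + 20 + 16000} \cdot 415} = \frac{1}{\frac{1}{2} \cdot \frac{1}{20} \cdot \frac{1}{16021} \cdot 415} = \frac{1}{\frac{83}{128168}} = \frac{128168}{83}$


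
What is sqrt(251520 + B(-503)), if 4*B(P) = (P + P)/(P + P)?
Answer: sqrt(1006081)/2 ≈ 501.52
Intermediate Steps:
B(P) = 1/4 (B(P) = ((P + P)/(P + P))/4 = ((2*P)/((2*P)))/4 = ((2*P)*(1/(2*P)))/4 = (1/4)*1 = 1/4)
sqrt(251520 + B(-503)) = sqrt(251520 + 1/4) = sqrt(1006081/4) = sqrt(1006081)/2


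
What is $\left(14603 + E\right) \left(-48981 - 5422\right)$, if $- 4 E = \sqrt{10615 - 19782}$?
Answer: $-794447009 + \frac{54403 i \sqrt{9167}}{4} \approx -7.9445 \cdot 10^{8} + 1.3022 \cdot 10^{6} i$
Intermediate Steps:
$E = - \frac{i \sqrt{9167}}{4}$ ($E = - \frac{\sqrt{10615 - 19782}}{4} = - \frac{\sqrt{-9167}}{4} = - \frac{i \sqrt{9167}}{4} \approx - 23.936 i$)
$\left(14603 + E\right) \left(-48981 - 5422\right) = \left(14603 - \frac{i \sqrt{9167}}{4}\right) \left(-48981 - 5422\right) = \left(14603 - \frac{i \sqrt{9167}}{4}\right) \left(-54403\right) = -794447009 + \frac{54403 i \sqrt{9167}}{4}$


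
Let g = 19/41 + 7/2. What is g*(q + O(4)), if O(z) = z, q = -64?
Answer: -9750/41 ≈ -237.80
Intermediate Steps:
g = 325/82 (g = 19*(1/41) + 7*(1/2) = 19/41 + 7/2 = 325/82 ≈ 3.9634)
g*(q + O(4)) = 325*(-64 + 4)/82 = (325/82)*(-60) = -9750/41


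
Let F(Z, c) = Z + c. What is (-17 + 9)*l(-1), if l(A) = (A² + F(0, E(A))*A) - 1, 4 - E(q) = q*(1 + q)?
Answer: 32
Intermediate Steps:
E(q) = 4 - q*(1 + q)
l(A) = -1 + A² + A*(4 - A - A²) (l(A) = (A² + (0 + (4 - A - A²))*A) - 1 = (A² + (4 - A - A²)*A) - 1 = (A² + A*(4 - A - A²)) - 1 = -1 + A² + A*(4 - A - A²))
(-17 + 9)*l(-1) = (-17 + 9)*(-1 - 1*(-1)³ + 4*(-1)) = -8*(-1 - 1*(-1) - 4) = -8*(-1 + 1 - 4) = -8*(-4) = 32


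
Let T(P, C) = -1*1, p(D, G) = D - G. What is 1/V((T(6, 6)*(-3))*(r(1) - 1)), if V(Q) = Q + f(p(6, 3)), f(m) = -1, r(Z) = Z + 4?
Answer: 1/11 ≈ 0.090909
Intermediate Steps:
r(Z) = 4 + Z
T(P, C) = -1
V(Q) = -1 + Q (V(Q) = Q - 1 = -1 + Q)
1/V((T(6, 6)*(-3))*(r(1) - 1)) = 1/(-1 + (-1*(-3))*((4 + 1) - 1)) = 1/(-1 + 3*(5 - 1)) = 1/(-1 + 3*4) = 1/(-1 + 12) = 1/11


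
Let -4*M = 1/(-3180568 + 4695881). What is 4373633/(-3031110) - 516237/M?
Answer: 9484472159858430007/3031110 ≈ 3.1290e+12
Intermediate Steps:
M = -1/6061252 (M = -1/(4*(-3180568 + 4695881)) = -¼/1515313 = -¼*1/1515313 = -1/6061252 ≈ -1.6498e-7)
4373633/(-3031110) - 516237/M = 4373633/(-3031110) - 516237/(-1/6061252) = 4373633*(-1/3031110) - 516237*(-6061252) = -4373633/3031110 + 3129042548724 = 9484472159858430007/3031110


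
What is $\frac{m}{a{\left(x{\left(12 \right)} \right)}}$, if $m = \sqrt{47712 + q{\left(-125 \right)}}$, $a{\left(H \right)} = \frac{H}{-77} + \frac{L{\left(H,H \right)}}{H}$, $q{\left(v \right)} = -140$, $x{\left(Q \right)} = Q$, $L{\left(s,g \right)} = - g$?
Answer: $- \frac{154 \sqrt{11893}}{89} \approx -188.7$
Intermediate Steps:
$a{\left(H \right)} = -1 - \frac{H}{77}$ ($a{\left(H \right)} = \frac{H}{-77} + \frac{\left(-1\right) H}{H} = H \left(- \frac{1}{77}\right) - 1 = - \frac{H}{77} - 1 = -1 - \frac{H}{77}$)
$m = 2 \sqrt{11893}$ ($m = \sqrt{47712 - 140} = \sqrt{47572} = 2 \sqrt{11893} \approx 218.11$)
$\frac{m}{a{\left(x{\left(12 \right)} \right)}} = \frac{2 \sqrt{11893}}{-1 - \frac{12}{77}} = \frac{2 \sqrt{11893}}{- \frac{89}{77}} = 2 \sqrt{11893} \left(- \frac{77}{89}\right) = - \frac{154 \sqrt{11893}}{89}$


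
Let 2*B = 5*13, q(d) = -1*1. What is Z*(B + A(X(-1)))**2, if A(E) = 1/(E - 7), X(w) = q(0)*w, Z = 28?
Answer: 263452/9 ≈ 29272.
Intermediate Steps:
q(d) = -1
X(w) = -w
B = 65/2 (B = (5*13)/2 = (1/2)*65 = 65/2 ≈ 32.500)
A(E) = 1/(-7 + E)
Z*(B + A(X(-1)))**2 = 28*(65/2 + 1/(-7 - 1*(-1)))**2 = 28*(65/2 + 1/(-7 + 1))**2 = 28*(65/2 + 1/(-6))**2 = 28*(65/2 - 1/6)**2 = 28*(97/3)**2 = 28*(9409/9) = 263452/9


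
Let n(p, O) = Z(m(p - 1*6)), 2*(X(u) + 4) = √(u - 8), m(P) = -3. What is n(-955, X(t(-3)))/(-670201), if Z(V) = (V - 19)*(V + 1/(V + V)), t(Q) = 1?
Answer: -209/2010603 ≈ -0.00010395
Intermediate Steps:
X(u) = -4 + √(-8 + u)/2 (X(u) = -4 + √(u - 8)/2 = -4 + √(-8 + u)/2)
Z(V) = (-19 + V)*(V + 1/(2*V))
n(p, O) = 209/3 (n(p, O) = ½ + (-3)² - 19*(-3) - 19/2/(-3) = ½ + 9 + 57 - 19/2*(-⅓) = ½ + 9 + 57 + 19/6 = 209/3)
n(-955, X(t(-3)))/(-670201) = (209/3)/(-670201) = (209/3)*(-1/670201) = -209/2010603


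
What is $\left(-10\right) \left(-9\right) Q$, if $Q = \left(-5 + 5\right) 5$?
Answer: $0$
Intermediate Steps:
$Q = 0$ ($Q = 0 \cdot 5 = 0$)
$\left(-10\right) \left(-9\right) Q = \left(-10\right) \left(-9\right) 0 = 90 \cdot 0 = 0$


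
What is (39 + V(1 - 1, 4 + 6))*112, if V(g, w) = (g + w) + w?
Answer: 6608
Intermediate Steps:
V(g, w) = g + 2*w
(39 + V(1 - 1, 4 + 6))*112 = (39 + ((1 - 1) + 2*(4 + 6)))*112 = (39 + (0 + 2*10))*112 = (39 + (0 + 20))*112 = (39 + 20)*112 = 59*112 = 6608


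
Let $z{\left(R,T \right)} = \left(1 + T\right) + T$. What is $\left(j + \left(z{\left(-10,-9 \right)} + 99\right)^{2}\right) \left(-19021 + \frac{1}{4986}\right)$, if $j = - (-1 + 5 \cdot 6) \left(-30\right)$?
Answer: $- \frac{360102562885}{2493} \approx -1.4445 \cdot 10^{8}$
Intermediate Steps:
$z{\left(R,T \right)} = 1 + 2 T$
$j = 870$ ($j = - (-1 + 30) \left(-30\right) = \left(-1\right) 29 \left(-30\right) = \left(-29\right) \left(-30\right) = 870$)
$\left(j + \left(z{\left(-10,-9 \right)} + 99\right)^{2}\right) \left(-19021 + \frac{1}{4986}\right) = \left(870 + \left(\left(1 + 2 \left(-9\right)\right) + 99\right)^{2}\right) \left(-19021 + \frac{1}{4986}\right) = \left(870 + \left(\left(1 - 18\right) + 99\right)^{2}\right) \left(-19021 + \frac{1}{4986}\right) = \left(870 + \left(-17 + 99\right)^{2}\right) \left(- \frac{94838705}{4986}\right) = \left(870 + 82^{2}\right) \left(- \frac{94838705}{4986}\right) = \left(870 + 6724\right) \left(- \frac{94838705}{4986}\right) = 7594 \left(- \frac{94838705}{4986}\right) = - \frac{360102562885}{2493}$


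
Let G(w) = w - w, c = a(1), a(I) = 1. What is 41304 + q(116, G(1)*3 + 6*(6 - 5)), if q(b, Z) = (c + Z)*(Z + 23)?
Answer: 41507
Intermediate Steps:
c = 1
G(w) = 0
q(b, Z) = (1 + Z)*(23 + Z) (q(b, Z) = (1 + Z)*(Z + 23) = (1 + Z)*(23 + Z))
41304 + q(116, G(1)*3 + 6*(6 - 5)) = 41304 + (23 + (0*3 + 6*(6 - 5))**2 + 24*(0*3 + 6*(6 - 5))) = 41304 + (23 + (0 + 6*1)**2 + 24*(0 + 6*1)) = 41304 + (23 + (0 + 6)**2 + 24*(0 + 6)) = 41304 + (23 + 6**2 + 24*6) = 41304 + (23 + 36 + 144) = 41304 + 203 = 41507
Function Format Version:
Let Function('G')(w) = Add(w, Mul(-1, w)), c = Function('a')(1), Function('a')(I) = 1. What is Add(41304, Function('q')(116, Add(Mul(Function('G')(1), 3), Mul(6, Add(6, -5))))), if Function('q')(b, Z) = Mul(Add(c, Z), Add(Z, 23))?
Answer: 41507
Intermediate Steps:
c = 1
Function('G')(w) = 0
Function('q')(b, Z) = Mul(Add(1, Z), Add(23, Z)) (Function('q')(b, Z) = Mul(Add(1, Z), Add(Z, 23)) = Mul(Add(1, Z), Add(23, Z)))
Add(41304, Function('q')(116, Add(Mul(Function('G')(1), 3), Mul(6, Add(6, -5))))) = Add(41304, Add(23, Pow(Add(Mul(0, 3), Mul(6, Add(6, -5))), 2), Mul(24, Add(Mul(0, 3), Mul(6, Add(6, -5)))))) = Add(41304, Add(23, Pow(Add(0, Mul(6, 1)), 2), Mul(24, Add(0, Mul(6, 1))))) = Add(41304, Add(23, Pow(Add(0, 6), 2), Mul(24, Add(0, 6)))) = Add(41304, Add(23, Pow(6, 2), Mul(24, 6))) = Add(41304, Add(23, 36, 144)) = Add(41304, 203) = 41507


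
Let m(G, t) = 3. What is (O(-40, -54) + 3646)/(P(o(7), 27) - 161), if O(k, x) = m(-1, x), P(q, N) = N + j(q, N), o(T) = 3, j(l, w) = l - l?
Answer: -3649/134 ≈ -27.231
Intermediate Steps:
j(l, w) = 0
P(q, N) = N (P(q, N) = N + 0 = N)
O(k, x) = 3
(O(-40, -54) + 3646)/(P(o(7), 27) - 161) = (3 + 3646)/(27 - 161) = 3649/(-134) = 3649*(-1/134) = -3649/134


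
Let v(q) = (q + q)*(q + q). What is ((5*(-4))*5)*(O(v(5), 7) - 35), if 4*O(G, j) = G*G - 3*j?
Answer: -245975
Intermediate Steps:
v(q) = 4*q² (v(q) = (2*q)*(2*q) = 4*q²)
O(G, j) = -3*j/4 + G²/4 (O(G, j) = (G*G - 3*j)/4 = (G² - 3*j)/4 = -3*j/4 + G²/4)
((5*(-4))*5)*(O(v(5), 7) - 35) = ((5*(-4))*5)*((-¾*7 + (4*5²)²/4) - 35) = (-20*5)*((-21/4 + (4*25)²/4) - 35) = -100*((-21/4 + (¼)*100²) - 35) = -100*((-21/4 + (¼)*10000) - 35) = -100*((-21/4 + 2500) - 35) = -100*(9979/4 - 35) = -100*9839/4 = -245975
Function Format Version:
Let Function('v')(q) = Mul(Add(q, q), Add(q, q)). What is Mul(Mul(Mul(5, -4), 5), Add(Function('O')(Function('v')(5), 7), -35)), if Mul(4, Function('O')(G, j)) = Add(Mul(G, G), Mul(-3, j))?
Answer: -245975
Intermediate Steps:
Function('v')(q) = Mul(4, Pow(q, 2)) (Function('v')(q) = Mul(Mul(2, q), Mul(2, q)) = Mul(4, Pow(q, 2)))
Function('O')(G, j) = Add(Mul(Rational(-3, 4), j), Mul(Rational(1, 4), Pow(G, 2))) (Function('O')(G, j) = Mul(Rational(1, 4), Add(Mul(G, G), Mul(-3, j))) = Mul(Rational(1, 4), Add(Pow(G, 2), Mul(-3, j))) = Add(Mul(Rational(-3, 4), j), Mul(Rational(1, 4), Pow(G, 2))))
Mul(Mul(Mul(5, -4), 5), Add(Function('O')(Function('v')(5), 7), -35)) = Mul(Mul(Mul(5, -4), 5), Add(Add(Mul(Rational(-3, 4), 7), Mul(Rational(1, 4), Pow(Mul(4, Pow(5, 2)), 2))), -35)) = Mul(Mul(-20, 5), Add(Add(Rational(-21, 4), Mul(Rational(1, 4), Pow(Mul(4, 25), 2))), -35)) = Mul(-100, Add(Add(Rational(-21, 4), Mul(Rational(1, 4), Pow(100, 2))), -35)) = Mul(-100, Add(Add(Rational(-21, 4), Mul(Rational(1, 4), 10000)), -35)) = Mul(-100, Add(Add(Rational(-21, 4), 2500), -35)) = Mul(-100, Add(Rational(9979, 4), -35)) = Mul(-100, Rational(9839, 4)) = -245975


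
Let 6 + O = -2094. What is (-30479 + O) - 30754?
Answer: -63333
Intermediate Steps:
O = -2100 (O = -6 - 2094 = -2100)
(-30479 + O) - 30754 = (-30479 - 2100) - 30754 = -32579 - 30754 = -63333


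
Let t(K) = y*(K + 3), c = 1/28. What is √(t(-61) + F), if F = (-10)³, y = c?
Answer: I*√196406/14 ≈ 31.656*I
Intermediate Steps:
c = 1/28 ≈ 0.035714
y = 1/28 ≈ 0.035714
t(K) = 3/28 + K/28 (t(K) = (K + 3)/28 = (3 + K)/28 = 3/28 + K/28)
F = -1000
√(t(-61) + F) = √((3/28 + (1/28)*(-61)) - 1000) = √((3/28 - 61/28) - 1000) = √(-29/14 - 1000) = √(-14029/14) = I*√196406/14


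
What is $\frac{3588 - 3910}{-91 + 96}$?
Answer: $- \frac{322}{5} \approx -64.4$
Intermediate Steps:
$\frac{3588 - 3910}{-91 + 96} = - \frac{322}{5}$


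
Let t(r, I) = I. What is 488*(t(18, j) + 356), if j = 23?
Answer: 184952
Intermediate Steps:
488*(t(18, j) + 356) = 488*(23 + 356) = 488*379 = 184952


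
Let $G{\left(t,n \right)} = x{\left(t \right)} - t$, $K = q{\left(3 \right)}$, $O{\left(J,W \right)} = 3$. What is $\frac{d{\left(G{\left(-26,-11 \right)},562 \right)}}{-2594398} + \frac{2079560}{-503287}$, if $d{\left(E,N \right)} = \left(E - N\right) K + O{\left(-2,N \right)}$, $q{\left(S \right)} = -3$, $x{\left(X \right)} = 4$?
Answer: $- \frac{131610025873}{31846994786} \approx -4.1326$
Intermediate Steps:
$K = -3$
$G{\left(t,n \right)} = 4 - t$
$d{\left(E,N \right)} = 3 - 3 E + 3 N$ ($d{\left(E,N \right)} = \left(E - N\right) \left(-3\right) + 3 = \left(- 3 E + 3 N\right) + 3 = 3 - 3 E + 3 N$)
$\frac{d{\left(G{\left(-26,-11 \right)},562 \right)}}{-2594398} + \frac{2079560}{-503287} = \frac{3 - 3 \left(4 - -26\right) + 3 \cdot 562}{-2594398} + \frac{2079560}{-503287} = \left(3 - 3 \left(4 + 26\right) + 1686\right) \left(- \frac{1}{2594398}\right) + 2079560 \left(- \frac{1}{503287}\right) = \left(3 - 90 + 1686\right) \left(- \frac{1}{2594398}\right) - \frac{2079560}{503287} = 1599 \left(- \frac{1}{2594398}\right) - \frac{2079560}{503287} = - \frac{39}{63278} - \frac{2079560}{503287} = - \frac{131610025873}{31846994786}$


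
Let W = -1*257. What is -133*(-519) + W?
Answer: 68770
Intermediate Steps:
W = -257
-133*(-519) + W = -133*(-519) - 257 = 69027 - 257 = 68770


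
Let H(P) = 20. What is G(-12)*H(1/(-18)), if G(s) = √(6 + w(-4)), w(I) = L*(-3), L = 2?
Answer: 0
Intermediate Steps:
w(I) = -6 (w(I) = 2*(-3) = -6)
G(s) = 0 (G(s) = √(6 - 6) = √0 = 0)
G(-12)*H(1/(-18)) = 0*20 = 0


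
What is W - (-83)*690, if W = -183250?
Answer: -125980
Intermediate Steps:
W - (-83)*690 = -183250 - (-83)*690 = -183250 - 1*(-57270) = -183250 + 57270 = -125980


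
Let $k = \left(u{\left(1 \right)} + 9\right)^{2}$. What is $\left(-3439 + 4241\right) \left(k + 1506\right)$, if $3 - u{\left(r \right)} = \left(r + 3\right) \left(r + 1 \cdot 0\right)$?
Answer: $1259140$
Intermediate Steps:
$u{\left(r \right)} = 3 - r \left(3 + r\right)$ ($u{\left(r \right)} = 3 - \left(r + 3\right) \left(r + 1 \cdot 0\right) = 3 - \left(3 + r\right) \left(r + 0\right) = 3 - \left(3 + r\right) r = 3 - r \left(3 + r\right)$)
$k = 64$ ($k = \left(\left(3 - 1^{2} - 3\right) + 9\right)^{2} = \left(\left(3 - 1 - 3\right) + 9\right)^{2} = \left(-1 + 9\right)^{2} = 8^{2} = 64$)
$\left(-3439 + 4241\right) \left(k + 1506\right) = \left(-3439 + 4241\right) \left(64 + 1506\right) = 802 \cdot 1570 = 1259140$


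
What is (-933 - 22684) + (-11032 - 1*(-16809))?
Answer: -17840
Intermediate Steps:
(-933 - 22684) + (-11032 - 1*(-16809)) = -23617 + (-11032 + 16809) = -23617 + 5777 = -17840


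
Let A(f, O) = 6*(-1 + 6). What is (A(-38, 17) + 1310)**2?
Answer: 1795600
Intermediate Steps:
A(f, O) = 30 (A(f, O) = 6*5 = 30)
(A(-38, 17) + 1310)**2 = (30 + 1310)**2 = 1340**2 = 1795600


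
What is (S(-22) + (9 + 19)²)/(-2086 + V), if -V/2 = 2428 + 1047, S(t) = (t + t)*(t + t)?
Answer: -680/2259 ≈ -0.30102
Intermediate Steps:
S(t) = 4*t² (S(t) = (2*t)*(2*t) = 4*t²)
V = -6950 (V = -2*(2428 + 1047) = -2*3475 = -6950)
(S(-22) + (9 + 19)²)/(-2086 + V) = (4*(-22)² + (9 + 19)²)/(-2086 - 6950) = (4*484 + 28²)/(-9036) = (1936 + 784)*(-1/9036) = 2720*(-1/9036) = -680/2259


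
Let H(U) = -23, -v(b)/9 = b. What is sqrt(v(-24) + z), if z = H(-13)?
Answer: sqrt(193) ≈ 13.892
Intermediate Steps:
v(b) = -9*b
z = -23
sqrt(v(-24) + z) = sqrt(-9*(-24) - 23) = sqrt(216 - 23) = sqrt(193)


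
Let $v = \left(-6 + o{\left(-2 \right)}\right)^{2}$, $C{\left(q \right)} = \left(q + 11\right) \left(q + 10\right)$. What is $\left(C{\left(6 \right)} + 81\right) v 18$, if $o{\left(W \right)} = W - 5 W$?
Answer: $25416$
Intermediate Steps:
$C{\left(q \right)} = \left(10 + q\right) \left(11 + q\right)$ ($C{\left(q \right)} = \left(11 + q\right) \left(10 + q\right) = \left(10 + q\right) \left(11 + q\right)$)
$o{\left(W \right)} = - 4 W$
$v = 4$ ($v = \left(-6 - -8\right)^{2} = \left(-6 + 8\right)^{2} = 2^{2} = 4$)
$\left(C{\left(6 \right)} + 81\right) v 18 = \left(\left(110 + 6^{2} + 21 \cdot 6\right) + 81\right) 4 \cdot 18 = \left(\left(110 + 36 + 126\right) + 81\right) 4 \cdot 18 = \left(272 + 81\right) 4 \cdot 18 = 353 \cdot 4 \cdot 18 = 1412 \cdot 18 = 25416$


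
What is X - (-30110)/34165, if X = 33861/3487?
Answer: 252370927/23826671 ≈ 10.592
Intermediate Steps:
X = 33861/3487 (X = 33861*(1/3487) = 33861/3487 ≈ 9.7106)
X - (-30110)/34165 = 33861/3487 - (-30110)/34165 = 33861/3487 - 1*(-6022/6833) = 33861/3487 + 6022/6833 = 252370927/23826671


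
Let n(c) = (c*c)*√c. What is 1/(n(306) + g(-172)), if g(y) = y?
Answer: 43/670729080548 + 70227*√34/670729080548 ≈ 6.1058e-7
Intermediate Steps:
n(c) = c^(5/2) (n(c) = c²*√c = c^(5/2))
1/(n(306) + g(-172)) = 1/(306^(5/2) - 172) = 1/(280908*√34 - 172) = 1/(-172 + 280908*√34)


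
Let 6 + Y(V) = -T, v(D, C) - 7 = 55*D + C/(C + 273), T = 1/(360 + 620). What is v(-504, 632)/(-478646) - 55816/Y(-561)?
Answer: 23694661138440073/2547499999030 ≈ 9301.1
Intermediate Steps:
T = 1/980 ≈ 0.0010204
v(D, C) = 7 + 55*D + C/(273 + C) (v(D, C) = 7 + (55*D + C/(C + 273)) = 7 + (55*D + C/(273 + C)) = 7 + 55*D + C/(273 + C))
Y(V) = -5881/980 (Y(V) = -6 - 1*1/980 = -6 - 1/980 = -5881/980)
v(-504, 632)/(-478646) - 55816/Y(-561) = ((1911 + 8*632 + 15015*(-504) + 55*632*(-504))/(273 + 632))/(-478646) - 55816/(-5881/980) = ((1911 + 5056 - 7567560 - 17519040)/905)*(-1/478646) - 55816*(-980/5881) = ((1/905)*(-25079633))*(-1/478646) + 54699680/5881 = -25079633/905*(-1/478646) + 54699680/5881 = 25079633/433174630 + 54699680/5881 = 23694661138440073/2547499999030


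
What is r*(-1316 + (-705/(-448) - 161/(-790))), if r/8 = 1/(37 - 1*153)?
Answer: 232564821/2565920 ≈ 90.636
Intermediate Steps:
r = -2/29 (r = 8/(37 - 1*153) = 8/(37 - 153) = 8/(-116) = 8*(-1/116) = -2/29 ≈ -0.068966)
r*(-1316 + (-705/(-448) - 161/(-790))) = -2*(-1316 + (-705/(-448) - 161/(-790)))/29 = -2*(-1316 + (-705*(-1/448) - 161*(-1/790)))/29 = -2*(-1316 + (705/448 + 161/790))/29 = -2*(-1316 + 314539/176960)/29 = -2/29*(-232564821/176960) = 232564821/2565920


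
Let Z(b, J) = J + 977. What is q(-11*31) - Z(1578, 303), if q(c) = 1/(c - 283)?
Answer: -798721/624 ≈ -1280.0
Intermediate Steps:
q(c) = 1/(-283 + c)
Z(b, J) = 977 + J
q(-11*31) - Z(1578, 303) = 1/(-283 - 11*31) - (977 + 303) = 1/(-283 - 341) - 1*1280 = 1/(-624) - 1280 = -1/624 - 1280 = -798721/624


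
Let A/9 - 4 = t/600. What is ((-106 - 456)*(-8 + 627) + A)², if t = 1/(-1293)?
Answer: 899039080687552120801/7430440000 ≈ 1.2099e+11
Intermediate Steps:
t = -1/1293 ≈ -0.00077340
A = 3103199/86200 (A = 36 + 9*(-1/1293/600) = 36 + 9*(-1/1293*1/600) = 36 + 9*(-1/775800) = 36 - 1/86200 = 3103199/86200 ≈ 36.000)
((-106 - 456)*(-8 + 627) + A)² = ((-106 - 456)*(-8 + 627) + 3103199/86200)² = (-562*619 + 3103199/86200)² = (-347878 + 3103199/86200)² = (-29983980401/86200)² = 899039080687552120801/7430440000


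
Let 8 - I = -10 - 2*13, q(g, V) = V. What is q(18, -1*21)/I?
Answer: -21/44 ≈ -0.47727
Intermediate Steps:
I = 44 (I = 8 - (-10 - 2*13) = 8 - (-10 - 26) = 8 - 1*(-36) = 8 + 36 = 44)
q(18, -1*21)/I = -1*21/44 = -21*1/44 = -21/44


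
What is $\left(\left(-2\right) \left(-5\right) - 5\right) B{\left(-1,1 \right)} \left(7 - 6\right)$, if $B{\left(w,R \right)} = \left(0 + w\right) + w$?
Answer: $-10$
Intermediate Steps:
$B{\left(w,R \right)} = 2 w$ ($B{\left(w,R \right)} = w + w = 2 w$)
$\left(\left(-2\right) \left(-5\right) - 5\right) B{\left(-1,1 \right)} \left(7 - 6\right) = \left(\left(-2\right) \left(-5\right) - 5\right) 2 \left(-1\right) \left(7 - 6\right) = \left(10 - 5\right) \left(\left(-2\right) 1\right) = 5 \left(-2\right) = -10$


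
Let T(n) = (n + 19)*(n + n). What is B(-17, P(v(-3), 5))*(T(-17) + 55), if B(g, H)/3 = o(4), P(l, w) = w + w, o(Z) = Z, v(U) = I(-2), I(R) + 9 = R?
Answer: -156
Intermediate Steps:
I(R) = -9 + R
v(U) = -11 (v(U) = -9 - 2 = -11)
P(l, w) = 2*w
T(n) = 2*n*(19 + n) (T(n) = (19 + n)*(2*n) = 2*n*(19 + n))
B(g, H) = 12 (B(g, H) = 3*4 = 12)
B(-17, P(v(-3), 5))*(T(-17) + 55) = 12*(2*(-17)*(19 - 17) + 55) = 12*(2*(-17)*2 + 55) = 12*(-68 + 55) = 12*(-13) = -156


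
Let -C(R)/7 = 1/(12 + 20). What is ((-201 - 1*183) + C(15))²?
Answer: 151167025/1024 ≈ 1.4762e+5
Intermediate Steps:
C(R) = -7/32 (C(R) = -7/(12 + 20) = -7/32)
((-201 - 1*183) + C(15))² = ((-201 - 1*183) - 7/32)² = ((-201 - 183) - 7/32)² = (-384 - 7/32)² = (-12295/32)² = 151167025/1024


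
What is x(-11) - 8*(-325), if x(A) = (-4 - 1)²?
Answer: 2625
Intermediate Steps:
x(A) = 25 (x(A) = (-5)² = 25)
x(-11) - 8*(-325) = 25 - 8*(-325) = 25 + 2600 = 2625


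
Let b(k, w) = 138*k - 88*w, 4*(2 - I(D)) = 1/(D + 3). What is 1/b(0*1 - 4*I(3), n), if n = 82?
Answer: -1/8297 ≈ -0.00012053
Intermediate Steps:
I(D) = 2 - 1/(4*(3 + D)) (I(D) = 2 - 1/(4*(D + 3)) = 2 - 1/(4*(3 + D)))
b(k, w) = -88*w + 138*k
1/b(0*1 - 4*I(3), n) = 1/(-88*82 + 138*(0*1 - (23 + 8*3)/(3 + 3))) = 1/(-7216 + 138*(0 - (23 + 24)/6)) = 1/(-7216 + 138*(0 - 47/6)) = 1/(-7216 + 138*(-47/6)) = 1/(-7216 - 1081) = 1/(-8297) = -1/8297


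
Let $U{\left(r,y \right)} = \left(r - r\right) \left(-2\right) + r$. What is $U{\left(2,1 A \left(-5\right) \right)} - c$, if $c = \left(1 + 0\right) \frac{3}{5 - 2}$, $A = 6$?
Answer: $1$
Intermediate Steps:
$U{\left(r,y \right)} = r$ ($U{\left(r,y \right)} = 0 \left(-2\right) + r = 0 + r = r$)
$c = 1$ ($c = 1 \cdot \frac{3}{3} = 1 \cdot 3 \cdot \frac{1}{3} = 1 \cdot 1 = 1$)
$U{\left(2,1 A \left(-5\right) \right)} - c = 2 - 1 = 1$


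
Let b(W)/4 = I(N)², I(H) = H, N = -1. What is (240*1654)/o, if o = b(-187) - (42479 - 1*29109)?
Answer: -198480/6683 ≈ -29.699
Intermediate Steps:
b(W) = 4 (b(W) = 4*(-1)² = 4*1 = 4)
o = -13366 (o = 4 - (42479 - 1*29109) = 4 - (42479 - 29109) = 4 - 1*13370 = 4 - 13370 = -13366)
(240*1654)/o = (240*1654)/(-13366) = 396960*(-1/13366) = -198480/6683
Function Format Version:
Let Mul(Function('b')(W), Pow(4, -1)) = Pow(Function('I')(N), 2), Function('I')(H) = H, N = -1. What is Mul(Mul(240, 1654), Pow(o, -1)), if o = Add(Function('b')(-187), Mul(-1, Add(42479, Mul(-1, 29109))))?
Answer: Rational(-198480, 6683) ≈ -29.699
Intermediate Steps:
Function('b')(W) = 4 (Function('b')(W) = Mul(4, Pow(-1, 2)) = Mul(4, 1) = 4)
o = -13366 (o = Add(4, Mul(-1, Add(42479, Mul(-1, 29109)))) = Add(4, Mul(-1, Add(42479, -29109))) = Add(4, Mul(-1, 13370)) = Add(4, -13370) = -13366)
Mul(Mul(240, 1654), Pow(o, -1)) = Mul(Mul(240, 1654), Pow(-13366, -1)) = Mul(396960, Rational(-1, 13366)) = Rational(-198480, 6683)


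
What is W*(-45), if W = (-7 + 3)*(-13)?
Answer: -2340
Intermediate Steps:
W = 52 (W = -4*(-13) = 52)
W*(-45) = 52*(-45) = -2340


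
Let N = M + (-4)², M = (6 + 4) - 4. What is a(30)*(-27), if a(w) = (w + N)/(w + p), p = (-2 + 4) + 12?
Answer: -351/11 ≈ -31.909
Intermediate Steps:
M = 6 (M = 10 - 4 = 6)
p = 14 (p = 2 + 12 = 14)
N = 22 (N = 6 + (-4)² = 6 + 16 = 22)
a(w) = (22 + w)/(14 + w) (a(w) = (w + 22)/(w + 14) = (22 + w)/(14 + w))
a(30)*(-27) = ((22 + 30)/(14 + 30))*(-27) = (52/44)*(-27) = ((1/44)*52)*(-27) = (13/11)*(-27) = -351/11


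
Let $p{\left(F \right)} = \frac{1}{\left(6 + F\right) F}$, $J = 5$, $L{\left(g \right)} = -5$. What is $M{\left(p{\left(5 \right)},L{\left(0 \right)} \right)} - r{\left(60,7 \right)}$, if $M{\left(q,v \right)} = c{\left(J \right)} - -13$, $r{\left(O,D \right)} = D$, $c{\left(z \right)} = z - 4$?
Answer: $7$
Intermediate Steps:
$c{\left(z \right)} = -4 + z$
$p{\left(F \right)} = \frac{1}{F \left(6 + F\right)}$
$M{\left(q,v \right)} = 14$ ($M{\left(q,v \right)} = \left(-4 + 5\right) - -13 = 1 + 13 = 14$)
$M{\left(p{\left(5 \right)},L{\left(0 \right)} \right)} - r{\left(60,7 \right)} = 14 - 7 = 7$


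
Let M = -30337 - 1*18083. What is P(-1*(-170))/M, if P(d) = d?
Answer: -17/4842 ≈ -0.0035109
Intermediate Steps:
M = -48420 (M = -30337 - 18083 = -48420)
P(-1*(-170))/M = -1*(-170)/(-48420) = 170*(-1/48420) = -17/4842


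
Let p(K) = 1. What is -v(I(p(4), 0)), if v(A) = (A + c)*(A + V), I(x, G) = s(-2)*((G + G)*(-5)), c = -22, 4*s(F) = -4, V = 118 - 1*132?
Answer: -308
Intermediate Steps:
V = -14 (V = 118 - 132 = -14)
s(F) = -1 (s(F) = (¼)*(-4) = -1)
I(x, G) = 10*G (I(x, G) = -(G + G)*(-5) = -2*G*(-5) = -(-10)*G = 10*G)
v(A) = (-22 + A)*(-14 + A) (v(A) = (A - 22)*(A - 14) = (-22 + A)*(-14 + A))
-v(I(p(4), 0)) = -(308 + (10*0)² - 360*0) = -(308 + 0² - 36*0) = -(308 + 0 + 0) = -1*308 = -308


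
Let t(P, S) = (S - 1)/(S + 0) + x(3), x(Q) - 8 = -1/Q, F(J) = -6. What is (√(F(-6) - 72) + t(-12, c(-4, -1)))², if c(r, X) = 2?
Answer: -407/36 + 49*I*√78/3 ≈ -11.306 + 144.25*I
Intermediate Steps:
x(Q) = 8 - 1/Q
t(P, S) = 23/3 + (-1 + S)/S (t(P, S) = (S - 1)/(S + 0) + (8 - 1/3) = (-1 + S)/S + (8 - 1*⅓) = (-1 + S)/S + (8 - ⅓) = (-1 + S)/S + 23/3 = 23/3 + (-1 + S)/S)
(√(F(-6) - 72) + t(-12, c(-4, -1)))² = (√(-6 - 72) + (26/3 - 1/2))² = (√(-78) + (26/3 - 1*½))² = (I*√78 + (26/3 - ½))² = (I*√78 + 49/6)² = (49/6 + I*√78)²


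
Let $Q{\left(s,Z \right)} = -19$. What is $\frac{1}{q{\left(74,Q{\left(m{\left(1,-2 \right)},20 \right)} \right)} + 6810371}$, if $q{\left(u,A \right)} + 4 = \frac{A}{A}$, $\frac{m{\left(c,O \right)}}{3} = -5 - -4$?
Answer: $\frac{1}{6810368} \approx 1.4683 \cdot 10^{-7}$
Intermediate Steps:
$m{\left(c,O \right)} = -3$ ($m{\left(c,O \right)} = 3 \left(-5 - -4\right) = 3 \left(-5 + 4\right) = 3 \left(-1\right) = -3$)
$q{\left(u,A \right)} = -3$ ($q{\left(u,A \right)} = -4 + \frac{A}{A} = -4 + 1 = -3$)
$\frac{1}{q{\left(74,Q{\left(m{\left(1,-2 \right)},20 \right)} \right)} + 6810371} = \frac{1}{-3 + 6810371} = \frac{1}{6810368}$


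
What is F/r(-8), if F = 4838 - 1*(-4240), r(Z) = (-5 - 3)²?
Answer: 4539/32 ≈ 141.84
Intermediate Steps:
r(Z) = 64 (r(Z) = (-8)² = 64)
F = 9078 (F = 4838 + 4240 = 9078)
F/r(-8) = 9078/64 = 9078*(1/64) = 4539/32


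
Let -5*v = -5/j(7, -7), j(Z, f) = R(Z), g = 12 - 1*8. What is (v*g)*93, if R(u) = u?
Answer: 372/7 ≈ 53.143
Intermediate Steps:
g = 4 (g = 12 - 8 = 4)
j(Z, f) = Z
v = ⅐ (v = -(-1)/7 = -⅕*(-5/7) = ⅐ ≈ 0.14286)
(v*g)*93 = ((⅐)*4)*93 = (4/7)*93 = 372/7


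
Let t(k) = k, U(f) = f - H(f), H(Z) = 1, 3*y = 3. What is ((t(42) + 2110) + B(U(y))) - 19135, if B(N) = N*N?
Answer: -16983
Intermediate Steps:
y = 1 (y = (⅓)*3 = 1)
U(f) = -1 + f (U(f) = f - 1*1 = f - 1 = -1 + f)
B(N) = N²
((t(42) + 2110) + B(U(y))) - 19135 = ((42 + 2110) + (-1 + 1)²) - 19135 = (2152 + 0²) - 19135 = (2152 + 0) - 19135 = 2152 - 19135 = -16983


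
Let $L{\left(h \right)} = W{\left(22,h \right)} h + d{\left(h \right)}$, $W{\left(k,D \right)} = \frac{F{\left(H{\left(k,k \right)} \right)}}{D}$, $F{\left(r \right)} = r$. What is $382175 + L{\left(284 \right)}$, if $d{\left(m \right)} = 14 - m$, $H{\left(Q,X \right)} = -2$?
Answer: $381903$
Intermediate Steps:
$W{\left(k,D \right)} = - \frac{2}{D}$
$L{\left(h \right)} = 12 - h$ ($L{\left(h \right)} = - \frac{2}{h} h - \left(-14 + h\right) = -2 - \left(-14 + h\right) = 12 - h$)
$382175 + L{\left(284 \right)} = 382175 + \left(12 - 284\right) = 382175 - 272 = 381903$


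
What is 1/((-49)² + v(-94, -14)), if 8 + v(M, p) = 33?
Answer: 1/2426 ≈ 0.00041220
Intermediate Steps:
v(M, p) = 25 (v(M, p) = -8 + 33 = 25)
1/((-49)² + v(-94, -14)) = 1/((-49)² + 25) = 1/(2401 + 25) = 1/2426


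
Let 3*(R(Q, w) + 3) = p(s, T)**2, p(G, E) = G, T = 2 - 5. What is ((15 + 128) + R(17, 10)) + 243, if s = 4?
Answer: 1165/3 ≈ 388.33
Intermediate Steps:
T = -3
R(Q, w) = 7/3 (R(Q, w) = -3 + (1/3)*4**2 = -3 + (1/3)*16 = -3 + 16/3 = 7/3)
((15 + 128) + R(17, 10)) + 243 = ((15 + 128) + 7/3) + 243 = (143 + 7/3) + 243 = 436/3 + 243 = 1165/3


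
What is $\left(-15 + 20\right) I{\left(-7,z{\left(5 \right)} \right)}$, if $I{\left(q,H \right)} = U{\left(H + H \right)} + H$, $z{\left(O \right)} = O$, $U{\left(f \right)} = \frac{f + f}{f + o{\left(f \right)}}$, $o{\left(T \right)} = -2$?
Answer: $\frac{75}{2} \approx 37.5$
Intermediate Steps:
$U{\left(f \right)} = \frac{2 f}{-2 + f}$ ($U{\left(f \right)} = \frac{f + f}{f - 2} = \frac{2 f}{-2 + f}$)
$I{\left(q,H \right)} = H + \frac{4 H}{-2 + 2 H}$ ($I{\left(q,H \right)} = \frac{2 \left(H + H\right)}{-2 + \left(H + H\right)} + H = \frac{2 \cdot 2 H}{-2 + 2 H} + H = \frac{4 H}{-2 + 2 H} + H = H + \frac{4 H}{-2 + 2 H}$)
$\left(-15 + 20\right) I{\left(-7,z{\left(5 \right)} \right)} = \left(-15 + 20\right) \frac{5 \left(1 + 5\right)}{-1 + 5} = 5 \cdot 5 \cdot \frac{1}{4} \cdot 6 = 5 \cdot \frac{15}{2} = \frac{75}{2}$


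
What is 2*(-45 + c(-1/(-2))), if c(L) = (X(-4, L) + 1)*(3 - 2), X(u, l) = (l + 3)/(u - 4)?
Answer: -711/8 ≈ -88.875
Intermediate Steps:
X(u, l) = (3 + l)/(-4 + u)
c(L) = 5/8 - L/8 (c(L) = ((3 + L)/(-4 - 4) + 1)*(3 - 2) = ((3 + L)/(-8) + 1)*1 = (-(3 + L)/8 + 1)*1 = ((-3/8 - L/8) + 1)*1 = (5/8 - L/8)*1 = 5/8 - L/8)
2*(-45 + c(-1/(-2))) = 2*(-45 + (5/8 - (-1)/(8*(-2)))) = 2*(-45 + (5/8 - (-1)*(-1)/(8*2))) = 2*(-45 + (5/8 - ⅛*½)) = 2*(-45 + (5/8 - 1/16)) = 2*(-45 + 9/16) = 2*(-711/16) = -711/8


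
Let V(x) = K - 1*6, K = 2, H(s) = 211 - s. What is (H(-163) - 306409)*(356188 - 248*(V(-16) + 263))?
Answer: -89348754460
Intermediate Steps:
V(x) = -4 (V(x) = 2 - 1*6 = 2 - 6 = -4)
(H(-163) - 306409)*(356188 - 248*(V(-16) + 263)) = ((211 - 1*(-163)) - 306409)*(356188 - 248*(-4 + 263)) = ((211 + 163) - 306409)*(356188 - 248*259) = (374 - 306409)*(356188 - 64232) = -306035*291956 = -89348754460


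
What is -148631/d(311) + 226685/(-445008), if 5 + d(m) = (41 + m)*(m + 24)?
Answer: -1474151521/832906640 ≈ -1.7699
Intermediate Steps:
d(m) = -5 + (24 + m)*(41 + m) (d(m) = -5 + (41 + m)*(m + 24) = -5 + (41 + m)*(24 + m) = -5 + (24 + m)*(41 + m))
-148631/d(311) + 226685/(-445008) = -148631/(979 + 311**2 + 65*311) + 226685/(-445008) = -148631/(979 + 96721 + 20215) + 226685*(-1/445008) = -148631/117915 - 226685/445008 = -148631*1/117915 - 226685/445008 = -21233/16845 - 226685/445008 = -1474151521/832906640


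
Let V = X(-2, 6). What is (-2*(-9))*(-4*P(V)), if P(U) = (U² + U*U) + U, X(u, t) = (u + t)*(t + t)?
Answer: -335232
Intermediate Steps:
X(u, t) = 2*t*(t + u) (X(u, t) = (t + u)*(2*t) = 2*t*(t + u))
V = 48 (V = 2*6*(6 - 2) = 2*6*4 = 48)
P(U) = U + 2*U² (P(U) = (U² + U²) + U = 2*U² + U = U + 2*U²)
(-2*(-9))*(-4*P(V)) = (-2*(-9))*(-192*(1 + 2*48)) = 18*(-192*(1 + 96)) = 18*(-192*97) = 18*(-4*4656) = 18*(-18624) = -335232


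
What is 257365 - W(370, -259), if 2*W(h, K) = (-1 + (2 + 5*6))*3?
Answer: 514637/2 ≈ 2.5732e+5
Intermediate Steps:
W(h, K) = 93/2 (W(h, K) = ((-1 + (2 + 5*6))*3)/2 = ((-1 + (2 + 30))*3)/2 = ((-1 + 32)*3)/2 = (31*3)/2 = (½)*93 = 93/2)
257365 - W(370, -259) = 257365 - 1*93/2 = 257365 - 93/2 = 514637/2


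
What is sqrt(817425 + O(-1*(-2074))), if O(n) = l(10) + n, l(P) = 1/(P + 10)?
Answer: 3*sqrt(9105545)/10 ≈ 905.26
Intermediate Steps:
l(P) = 1/(10 + P)
O(n) = 1/20 + n (O(n) = 1/(10 + 10) + n = 1/20 + n)
sqrt(817425 + O(-1*(-2074))) = sqrt(817425 + (1/20 - 1*(-2074))) = sqrt(817425 + (1/20 + 2074)) = sqrt(817425 + 41481/20) = sqrt(16389981/20) = 3*sqrt(9105545)/10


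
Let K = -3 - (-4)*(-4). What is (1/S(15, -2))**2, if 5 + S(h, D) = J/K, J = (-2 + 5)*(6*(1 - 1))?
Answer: 1/25 ≈ 0.040000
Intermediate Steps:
J = 0 (J = 3*(6*0) = 3*0 = 0)
K = -19 (K = -3 - 1*16 = -3 - 16 = -19)
S(h, D) = -5 (S(h, D) = -5 + 0/(-19) = -5 + 0*(-1/19) = -5 + 0 = -5)
(1/S(15, -2))**2 = (1/(-5))**2 = (-1/5)**2 = 1/25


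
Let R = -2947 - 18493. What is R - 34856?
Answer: -56296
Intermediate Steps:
R = -21440
R - 34856 = -21440 - 34856 = -56296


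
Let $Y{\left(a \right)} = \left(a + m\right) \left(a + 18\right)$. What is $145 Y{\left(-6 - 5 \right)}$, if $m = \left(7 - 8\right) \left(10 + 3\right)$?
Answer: $-24360$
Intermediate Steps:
$m = -13$ ($m = \left(-1\right) 13 = -13$)
$Y{\left(a \right)} = \left(-13 + a\right) \left(18 + a\right)$ ($Y{\left(a \right)} = \left(a - 13\right) \left(a + 18\right) = \left(-13 + a\right) \left(18 + a\right)$)
$145 Y{\left(-6 - 5 \right)} = 145 \left(-234 + \left(-6 - 5\right)^{2} + 5 \left(-6 - 5\right)\right) = 145 \left(-234 + \left(-11\right)^{2} + 5 \left(-11\right)\right) = 145 \left(-234 + 121 - 55\right) = 145 \left(-168\right) = -24360$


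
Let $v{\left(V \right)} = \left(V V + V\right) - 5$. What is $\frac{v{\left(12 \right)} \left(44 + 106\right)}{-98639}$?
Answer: $- \frac{22650}{98639} \approx -0.22963$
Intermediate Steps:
$v{\left(V \right)} = -5 + V + V^{2}$ ($v{\left(V \right)} = \left(V^{2} + V\right) - 5 = \left(V + V^{2}\right) - 5 = -5 + V + V^{2}$)
$\frac{v{\left(12 \right)} \left(44 + 106\right)}{-98639} = \frac{\left(-5 + 12 + 12^{2}\right) \left(44 + 106\right)}{-98639} = \left(-5 + 12 + 144\right) 150 \left(- \frac{1}{98639}\right) = 151 \cdot 150 \left(- \frac{1}{98639}\right) = 22650 \left(- \frac{1}{98639}\right) = - \frac{22650}{98639}$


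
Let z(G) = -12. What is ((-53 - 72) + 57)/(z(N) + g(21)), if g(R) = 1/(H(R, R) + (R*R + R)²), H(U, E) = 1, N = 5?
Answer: 853780/150667 ≈ 5.6667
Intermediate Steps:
g(R) = 1/(1 + (R + R²)²) (g(R) = 1/(1 + (R*R + R)²) = 1/(1 + (R² + R)²) = 1/(1 + (R + R²)²))
((-53 - 72) + 57)/(z(N) + g(21)) = ((-53 - 72) + 57)/(-12 + 1/(1 + 21²*(1 + 21)²)) = (-125 + 57)/(-12 + 1/(1 + 441*22²)) = -68/(-12 + 1/(1 + 441*484)) = -68/(-12 + 1/(1 + 213444)) = -68/(-12 + 1/213445) = -68/(-2561339/213445) = -68*(-213445/2561339) = 853780/150667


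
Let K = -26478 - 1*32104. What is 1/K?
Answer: -1/58582 ≈ -1.7070e-5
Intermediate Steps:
K = -58582 (K = -26478 - 32104 = -58582)
1/K = 1/(-58582) = -1/58582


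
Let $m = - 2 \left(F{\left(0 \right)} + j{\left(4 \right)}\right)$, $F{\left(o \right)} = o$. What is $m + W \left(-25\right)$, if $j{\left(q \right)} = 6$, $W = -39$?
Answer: $963$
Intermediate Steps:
$m = -12$ ($m = - 2 \left(0 + 6\right) = \left(-2\right) 6 = -12$)
$m + W \left(-25\right) = -12 - -975 = -12 + 975 = 963$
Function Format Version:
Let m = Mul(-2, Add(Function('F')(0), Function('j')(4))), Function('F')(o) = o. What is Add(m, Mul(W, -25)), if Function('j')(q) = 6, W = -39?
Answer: 963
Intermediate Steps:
m = -12 (m = Mul(-2, Add(0, 6)) = Mul(-2, 6) = -12)
Add(m, Mul(W, -25)) = Add(-12, Mul(-39, -25)) = Add(-12, 975) = 963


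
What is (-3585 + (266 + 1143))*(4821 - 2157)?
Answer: -5796864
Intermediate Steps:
(-3585 + (266 + 1143))*(4821 - 2157) = (-3585 + 1409)*2664 = -2176*2664 = -5796864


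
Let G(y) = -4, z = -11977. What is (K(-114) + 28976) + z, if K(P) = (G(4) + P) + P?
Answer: 16767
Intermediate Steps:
K(P) = -4 + 2*P (K(P) = (-4 + P) + P = -4 + 2*P)
(K(-114) + 28976) + z = ((-4 + 2*(-114)) + 28976) - 11977 = ((-4 - 228) + 28976) - 11977 = (-232 + 28976) - 11977 = 28744 - 11977 = 16767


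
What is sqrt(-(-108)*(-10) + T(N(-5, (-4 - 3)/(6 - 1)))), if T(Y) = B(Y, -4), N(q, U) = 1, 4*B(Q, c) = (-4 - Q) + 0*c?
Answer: 5*I*sqrt(173)/2 ≈ 32.882*I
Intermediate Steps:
B(Q, c) = -1 - Q/4 (B(Q, c) = ((-4 - Q) + 0*c)/4 = ((-4 - Q) + 0)/4 = (-4 - Q)/4 = -1 - Q/4)
T(Y) = -1 - Y/4
sqrt(-(-108)*(-10) + T(N(-5, (-4 - 3)/(6 - 1)))) = sqrt(-(-108)*(-10) + (-1 - 1/4*1)) = sqrt(-54*20 + (-1 - 1/4)) = sqrt(-1080 - 5/4) = sqrt(-4325/4) = 5*I*sqrt(173)/2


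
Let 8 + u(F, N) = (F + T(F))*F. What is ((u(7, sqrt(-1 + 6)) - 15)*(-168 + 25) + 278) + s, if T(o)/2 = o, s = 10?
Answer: -17444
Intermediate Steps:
T(o) = 2*o
u(F, N) = -8 + 3*F**2 (u(F, N) = -8 + (F + 2*F)*F = -8 + (3*F)*F = -8 + 3*F**2)
((u(7, sqrt(-1 + 6)) - 15)*(-168 + 25) + 278) + s = (((-8 + 3*7**2) - 15)*(-168 + 25) + 278) + 10 = (((-8 + 3*49) - 15)*(-143) + 278) + 10 = (((-8 + 147) - 15)*(-143) + 278) + 10 = ((139 - 15)*(-143) + 278) + 10 = (124*(-143) + 278) + 10 = (-17732 + 278) + 10 = -17454 + 10 = -17444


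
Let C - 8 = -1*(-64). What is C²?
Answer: 5184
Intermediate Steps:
C = 72 (C = 8 - 1*(-64) = 8 + 64 = 72)
C² = 72² = 5184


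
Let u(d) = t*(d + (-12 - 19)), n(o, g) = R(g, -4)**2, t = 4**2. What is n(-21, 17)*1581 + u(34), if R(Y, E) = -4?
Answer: 25344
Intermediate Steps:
t = 16
n(o, g) = 16 (n(o, g) = (-4)**2 = 16)
u(d) = -496 + 16*d (u(d) = 16*(d + (-12 - 19)) = 16*(d - 31) = 16*(-31 + d) = -496 + 16*d)
n(-21, 17)*1581 + u(34) = 16*1581 + (-496 + 16*34) = 25296 + (-496 + 544) = 25296 + 48 = 25344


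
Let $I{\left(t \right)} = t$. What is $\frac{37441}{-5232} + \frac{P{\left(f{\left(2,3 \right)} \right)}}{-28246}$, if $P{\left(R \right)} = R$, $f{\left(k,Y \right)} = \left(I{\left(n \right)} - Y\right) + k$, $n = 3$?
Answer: $- \frac{528784475}{73891536} \approx -7.1562$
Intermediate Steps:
$f{\left(k,Y \right)} = 3 + k - Y$ ($f{\left(k,Y \right)} = \left(3 - Y\right) + k = 3 + k - Y$)
$\frac{37441}{-5232} + \frac{P{\left(f{\left(2,3 \right)} \right)}}{-28246} = \frac{37441}{-5232} + \frac{3 + 2 - 3}{-28246} = 37441 \left(- \frac{1}{5232}\right) + \left(3 + 2 - 3\right) \left(- \frac{1}{28246}\right) = - \frac{37441}{5232} + 2 \left(- \frac{1}{28246}\right) = - \frac{37441}{5232} - \frac{1}{14123} = - \frac{528784475}{73891536}$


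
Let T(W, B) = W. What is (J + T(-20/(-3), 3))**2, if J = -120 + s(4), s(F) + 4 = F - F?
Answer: 123904/9 ≈ 13767.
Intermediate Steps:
s(F) = -4 (s(F) = -4 + (F - F) = -4 + 0 = -4)
J = -124 (J = -120 - 4 = -124)
(J + T(-20/(-3), 3))**2 = (-124 - 20/(-3))**2 = (-124 - 20*(-1/3))**2 = (-124 + 20/3)**2 = (-352/3)**2 = 123904/9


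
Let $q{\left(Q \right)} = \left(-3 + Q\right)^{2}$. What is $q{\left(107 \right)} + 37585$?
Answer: $48401$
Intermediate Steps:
$q{\left(107 \right)} + 37585 = \left(-3 + 107\right)^{2} + 37585 = 104^{2} + 37585 = 10816 + 37585 = 48401$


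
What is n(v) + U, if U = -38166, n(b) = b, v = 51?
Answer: -38115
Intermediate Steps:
n(v) + U = 51 - 38166 = -38115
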